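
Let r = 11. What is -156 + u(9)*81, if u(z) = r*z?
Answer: 7863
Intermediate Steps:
u(z) = 11*z
-156 + u(9)*81 = -156 + (11*9)*81 = -156 + 99*81 = -156 + 8019 = 7863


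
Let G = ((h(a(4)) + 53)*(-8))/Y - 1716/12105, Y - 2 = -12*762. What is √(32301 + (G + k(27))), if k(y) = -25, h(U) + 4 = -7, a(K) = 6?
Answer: 2*√56018534518015230/2634855 ≈ 179.66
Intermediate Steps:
Y = -9142 (Y = 2 - 12*762 = 2 - 9144 = -9142)
h(U) = -11 (h(U) = -4 - 7 = -11)
G = -276676/2634855 (G = ((-11 + 53)*(-8))/(-9142) - 1716/12105 = (42*(-8))*(-1/9142) - 1716*1/12105 = -336*(-1/9142) - 572/4035 = 24/653 - 572/4035 = -276676/2634855 ≈ -0.10501)
√(32301 + (G + k(27))) = √(32301 + (-276676/2634855 - 25)) = √(32301 - 66148051/2634855) = √(85042303304/2634855) = 2*√56018534518015230/2634855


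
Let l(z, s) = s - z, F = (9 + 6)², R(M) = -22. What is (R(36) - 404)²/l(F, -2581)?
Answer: -90738/1403 ≈ -64.674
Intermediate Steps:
F = 225 (F = 15² = 225)
(R(36) - 404)²/l(F, -2581) = (-22 - 404)²/(-2581 - 1*225) = (-426)²/(-2581 - 225) = 181476/(-2806) = 181476*(-1/2806) = -90738/1403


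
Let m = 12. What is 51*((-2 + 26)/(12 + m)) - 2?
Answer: 49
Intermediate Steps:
51*((-2 + 26)/(12 + m)) - 2 = 51*((-2 + 26)/(12 + 12)) - 2 = 51*(24/24) - 2 = 51*(24*(1/24)) - 2 = 51*1 - 2 = 51 - 2 = 49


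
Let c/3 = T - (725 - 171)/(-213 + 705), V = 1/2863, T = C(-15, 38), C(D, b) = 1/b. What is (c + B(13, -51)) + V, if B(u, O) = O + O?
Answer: -234845385/2230277 ≈ -105.30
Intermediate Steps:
T = 1/38 ≈ 0.026316
B(u, O) = 2*O
V = 1/2863 ≈ 0.00034928
c = -2570/779 (c = 3*(1/38 - (725 - 171)/(-213 + 705)) = 3*(1/38 - 554/492) = 3*(1/38 - 1*277/246) = 3*(1/38 - 277/246) = 3*(-2570/2337) = -2570/779 ≈ -3.2991)
(c + B(13, -51)) + V = (-2570/779 + 2*(-51)) + 1/2863 = (-2570/779 - 102) + 1/2863 = -82028/779 + 1/2863 = -234845385/2230277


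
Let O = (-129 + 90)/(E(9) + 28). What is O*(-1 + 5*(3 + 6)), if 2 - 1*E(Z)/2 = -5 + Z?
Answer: -143/2 ≈ -71.500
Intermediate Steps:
E(Z) = 14 - 2*Z (E(Z) = 4 - 2*(-5 + Z) = 4 + (10 - 2*Z) = 14 - 2*Z)
O = -13/8 (O = (-129 + 90)/((14 - 2*9) + 28) = -39/((14 - 18) + 28) = -39/(-4 + 28) = -39/24 = -39*1/24 = -13/8 ≈ -1.6250)
O*(-1 + 5*(3 + 6)) = -13*(-1 + 5*(3 + 6))/8 = -13*(-1 + 5*9)/8 = -13*(-1 + 45)/8 = -13/8*44 = -143/2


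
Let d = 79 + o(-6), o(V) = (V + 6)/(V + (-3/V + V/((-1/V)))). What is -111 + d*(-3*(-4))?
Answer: 837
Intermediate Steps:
o(V) = (6 + V)/(V - V² - 3/V) (o(V) = (6 + V)/(V + (-3/V + V*(-V))) = (6 + V)/(V + (-3/V - V²)) = (6 + V)/(V + (-V² - 3/V)) = (6 + V)/(V - V² - 3/V))
d = 79 (d = 79 - 1*(-6)*(6 - 6)/(3 + (-6)³ - 1*(-6)²) = 79 - 1*(-6)*0/(3 - 216 - 1*36) = 79 - 1*(-6)*0/(3 - 216 - 36) = 79 - 1*(-6)*0/(-249) = 79 - 1*(-6)*(-1/249)*0 = 79 + 0 = 79)
-111 + d*(-3*(-4)) = -111 + 79*(-3*(-4)) = -111 + 79*12 = -111 + 948 = 837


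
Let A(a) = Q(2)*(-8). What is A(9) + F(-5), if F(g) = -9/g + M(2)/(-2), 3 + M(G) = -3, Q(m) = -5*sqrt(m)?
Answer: 24/5 + 40*sqrt(2) ≈ 61.369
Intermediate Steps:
M(G) = -6 (M(G) = -3 - 3 = -6)
A(a) = 40*sqrt(2) (A(a) = -5*sqrt(2)*(-8) = 40*sqrt(2))
F(g) = 3 - 9/g (F(g) = -9/g - 6/(-2) = -9/g - 6*(-1/2) = -9/g + 3 = 3 - 9/g)
A(9) + F(-5) = 40*sqrt(2) + (3 - 9/(-5)) = 40*sqrt(2) + (3 - 9*(-1/5)) = 40*sqrt(2) + (3 + 9/5) = 40*sqrt(2) + 24/5 = 24/5 + 40*sqrt(2)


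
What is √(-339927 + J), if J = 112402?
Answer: 5*I*√9101 ≈ 477.0*I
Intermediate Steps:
√(-339927 + J) = √(-339927 + 112402) = √(-227525) = 5*I*√9101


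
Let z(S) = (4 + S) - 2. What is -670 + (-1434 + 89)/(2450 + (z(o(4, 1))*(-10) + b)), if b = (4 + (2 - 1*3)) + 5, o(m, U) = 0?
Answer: -1634805/2438 ≈ -670.55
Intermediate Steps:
z(S) = 2 + S
b = 8 (b = (4 + (2 - 3)) + 5 = (4 - 1) + 5 = 3 + 5 = 8)
-670 + (-1434 + 89)/(2450 + (z(o(4, 1))*(-10) + b)) = -670 + (-1434 + 89)/(2450 + ((2 + 0)*(-10) + 8)) = -670 - 1345/(2450 + (2*(-10) + 8)) = -670 - 1345/(2450 + (-20 + 8)) = -670 - 1345/(2450 - 12) = -670 - 1345/2438 = -1634805/2438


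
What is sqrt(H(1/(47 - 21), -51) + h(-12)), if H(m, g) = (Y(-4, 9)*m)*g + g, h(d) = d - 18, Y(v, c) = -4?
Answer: I*sqrt(12363)/13 ≈ 8.553*I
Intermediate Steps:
h(d) = -18 + d
H(m, g) = g - 4*g*m (H(m, g) = (-4*m)*g + g = -4*g*m + g = g - 4*g*m)
sqrt(H(1/(47 - 21), -51) + h(-12)) = sqrt(-51*(1 - 4/(47 - 21)) + (-18 - 12)) = sqrt(-51*(1 - 4/26) - 30) = sqrt(-51*(1 - 4*1/26) - 30) = sqrt(-51*(1 - 2/13) - 30) = sqrt(-51*11/13 - 30) = sqrt(-561/13 - 30) = sqrt(-951/13) = I*sqrt(12363)/13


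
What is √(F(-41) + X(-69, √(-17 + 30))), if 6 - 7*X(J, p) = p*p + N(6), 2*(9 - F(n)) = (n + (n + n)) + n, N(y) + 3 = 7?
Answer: √4382/7 ≈ 9.4567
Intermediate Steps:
N(y) = 4 (N(y) = -3 + 7 = 4)
F(n) = 9 - 2*n (F(n) = 9 - ((n + (n + n)) + n)/2 = 9 - ((n + 2*n) + n)/2 = 9 - (3*n + n)/2 = 9 - 2*n)
X(J, p) = 2/7 - p²/7 (X(J, p) = 6/7 - (p*p + 4)/7 = 6/7 - (p² + 4)/7 = 6/7 - (4 + p²)/7 = 6/7 + (-4/7 - p²/7) = 2/7 - p²/7)
√(F(-41) + X(-69, √(-17 + 30))) = √((9 - 2*(-41)) + (2/7 - (√(-17 + 30))²/7)) = √((9 + 82) + (2/7 - (√13)²/7)) = √(91 + (2/7 - ⅐*13)) = √(91 + (2/7 - 13/7)) = √(91 - 11/7) = √(626/7) = √4382/7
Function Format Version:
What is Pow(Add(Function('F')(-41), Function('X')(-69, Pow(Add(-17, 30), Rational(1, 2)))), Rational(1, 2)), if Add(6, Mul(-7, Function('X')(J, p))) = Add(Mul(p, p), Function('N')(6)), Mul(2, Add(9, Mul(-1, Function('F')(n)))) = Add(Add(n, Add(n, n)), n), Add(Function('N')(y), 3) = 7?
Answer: Mul(Rational(1, 7), Pow(4382, Rational(1, 2))) ≈ 9.4567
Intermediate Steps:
Function('N')(y) = 4 (Function('N')(y) = Add(-3, 7) = 4)
Function('F')(n) = Add(9, Mul(-2, n)) (Function('F')(n) = Add(9, Mul(Rational(-1, 2), Add(Add(n, Add(n, n)), n))) = Add(9, Mul(Rational(-1, 2), Add(Add(n, Mul(2, n)), n))) = Add(9, Mul(Rational(-1, 2), Add(Mul(3, n), n))) = Add(9, Mul(Rational(-1, 2), Mul(4, n))) = Add(9, Mul(-2, n)))
Function('X')(J, p) = Add(Rational(2, 7), Mul(Rational(-1, 7), Pow(p, 2))) (Function('X')(J, p) = Add(Rational(6, 7), Mul(Rational(-1, 7), Add(Mul(p, p), 4))) = Add(Rational(6, 7), Mul(Rational(-1, 7), Add(Pow(p, 2), 4))) = Add(Rational(6, 7), Mul(Rational(-1, 7), Add(4, Pow(p, 2)))) = Add(Rational(6, 7), Add(Rational(-4, 7), Mul(Rational(-1, 7), Pow(p, 2)))) = Add(Rational(2, 7), Mul(Rational(-1, 7), Pow(p, 2))))
Pow(Add(Function('F')(-41), Function('X')(-69, Pow(Add(-17, 30), Rational(1, 2)))), Rational(1, 2)) = Pow(Add(Add(9, Mul(-2, -41)), Add(Rational(2, 7), Mul(Rational(-1, 7), Pow(Pow(Add(-17, 30), Rational(1, 2)), 2)))), Rational(1, 2)) = Pow(Add(Add(9, 82), Add(Rational(2, 7), Mul(Rational(-1, 7), Pow(Pow(13, Rational(1, 2)), 2)))), Rational(1, 2)) = Pow(Add(91, Add(Rational(2, 7), Mul(Rational(-1, 7), 13))), Rational(1, 2)) = Pow(Add(91, Add(Rational(2, 7), Rational(-13, 7))), Rational(1, 2)) = Pow(Add(91, Rational(-11, 7)), Rational(1, 2)) = Pow(Rational(626, 7), Rational(1, 2)) = Mul(Rational(1, 7), Pow(4382, Rational(1, 2)))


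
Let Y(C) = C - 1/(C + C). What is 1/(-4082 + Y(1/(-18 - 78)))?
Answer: -96/387265 ≈ -0.00024789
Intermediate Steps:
Y(C) = C - 1/(2*C)
1/(-4082 + Y(1/(-18 - 78))) = 1/(-4082 + (1/(-18 - 78) - 1/(2*(1/(-18 - 78))))) = 1/(-4082 + (1/(-96) - 1/(2*(1/(-96))))) = 1/(-4082 + (-1/96 - 1/(2*(-1/96)))) = 1/(-4082 + (-1/96 - 1/2*(-96))) = 1/(-4082 + (-1/96 + 48)) = 1/(-4082 + 4607/96) = 1/(-387265/96) = -96/387265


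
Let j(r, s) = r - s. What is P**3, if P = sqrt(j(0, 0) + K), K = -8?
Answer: -16*I*sqrt(2) ≈ -22.627*I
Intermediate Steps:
P = 2*I*sqrt(2) (P = sqrt((0 - 1*0) - 8) = sqrt((0 + 0) - 8) = sqrt(0 - 8) = sqrt(-8) = 2*I*sqrt(2) ≈ 2.8284*I)
P**3 = (2*I*sqrt(2))**3 = -16*I*sqrt(2)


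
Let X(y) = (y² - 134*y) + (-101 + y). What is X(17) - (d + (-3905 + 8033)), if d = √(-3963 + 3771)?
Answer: -6201 - 8*I*√3 ≈ -6201.0 - 13.856*I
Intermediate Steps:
d = 8*I*√3 (d = √(-192) = 8*I*√3 ≈ 13.856*I)
X(y) = -101 + y² - 133*y
X(17) - (d + (-3905 + 8033)) = (-101 + 17² - 133*17) - (8*I*√3 + (-3905 + 8033)) = (-101 + 289 - 2261) - (8*I*√3 + 4128) = -2073 - (4128 + 8*I*√3) = -2073 + (-4128 - 8*I*√3) = -6201 - 8*I*√3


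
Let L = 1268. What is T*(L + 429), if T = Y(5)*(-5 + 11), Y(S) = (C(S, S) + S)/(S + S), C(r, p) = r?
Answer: 10182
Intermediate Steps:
Y(S) = 1 (Y(S) = (S + S)/(S + S) = (2*S)/((2*S)) = (2*S)*(1/(2*S)) = 1)
T = 6 (T = 1*(-5 + 11) = 1*6 = 6)
T*(L + 429) = 6*(1268 + 429) = 6*1697 = 10182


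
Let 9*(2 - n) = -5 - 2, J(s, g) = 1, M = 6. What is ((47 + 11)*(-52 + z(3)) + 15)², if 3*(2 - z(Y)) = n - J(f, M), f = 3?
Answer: 6213065329/729 ≈ 8.5227e+6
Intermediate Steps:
n = 25/9 (n = 2 - (-5 - 2)/9 = 2 - ⅑*(-7) = 2 + 7/9 = 25/9 ≈ 2.7778)
z(Y) = 38/27 (z(Y) = 2 - (25/9 - 1*1)/3 = 2 - (25/9 - 1)/3 = 2 - ⅓*16/9 = 2 - 16/27 = 38/27)
((47 + 11)*(-52 + z(3)) + 15)² = ((47 + 11)*(-52 + 38/27) + 15)² = (58*(-1366/27) + 15)² = (-79228/27 + 15)² = (-78823/27)² = 6213065329/729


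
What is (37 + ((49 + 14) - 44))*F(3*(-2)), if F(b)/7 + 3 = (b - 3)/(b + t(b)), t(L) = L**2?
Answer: -6468/5 ≈ -1293.6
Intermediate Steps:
F(b) = -21 + 7*(-3 + b)/(b + b**2) (F(b) = -21 + 7*((b - 3)/(b + b**2)) = -21 + 7*((-3 + b)/(b + b**2)) = -21 + 7*(-3 + b)/(b + b**2))
(37 + ((49 + 14) - 44))*F(3*(-2)) = (37 + ((49 + 14) - 44))*(7*(-3 - 3*(3*(-2))**2 - 6*(-2))/(((3*(-2)))*(1 + 3*(-2)))) = (37 + (63 - 44))*(7*(-3 - 3*(-6)**2 - 2*(-6))/(-6*(1 - 6))) = (37 + 19)*(7*(-1/6)*(-3 - 3*36 + 12)/(-5)) = 56*(7*(-1/6)*(-1/5)*(-3 - 108 + 12)) = 56*(7*(-1/6)*(-1/5)*(-99)) = 56*(-231/10) = -6468/5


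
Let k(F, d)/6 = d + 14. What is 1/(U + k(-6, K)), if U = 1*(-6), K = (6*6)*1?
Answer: 1/294 ≈ 0.0034014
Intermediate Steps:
K = 36 (K = 36*1 = 36)
k(F, d) = 84 + 6*d (k(F, d) = 6*(d + 14) = 6*(14 + d) = 84 + 6*d)
U = -6
1/(U + k(-6, K)) = 1/(-6 + (84 + 6*36)) = 1/(-6 + (84 + 216)) = 1/(-6 + 300) = 1/294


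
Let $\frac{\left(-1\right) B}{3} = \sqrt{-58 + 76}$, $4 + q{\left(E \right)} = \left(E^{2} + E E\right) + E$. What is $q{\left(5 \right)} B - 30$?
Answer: $-30 - 459 \sqrt{2} \approx -679.12$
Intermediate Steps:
$q{\left(E \right)} = -4 + E + 2 E^{2}$ ($q{\left(E \right)} = -4 + \left(\left(E^{2} + E E\right) + E\right) = -4 + \left(\left(E^{2} + E^{2}\right) + E\right) = -4 + \left(2 E^{2} + E\right) = -4 + \left(E + 2 E^{2}\right) = -4 + E + 2 E^{2}$)
$B = - 9 \sqrt{2}$ ($B = - 3 \sqrt{-58 + 76} = - 3 \sqrt{18} = - 3 \cdot 3 \sqrt{2} = - 9 \sqrt{2} \approx -12.728$)
$q{\left(5 \right)} B - 30 = \left(-4 + 5 + 2 \cdot 5^{2}\right) \left(- 9 \sqrt{2}\right) - 30 = \left(-4 + 5 + 2 \cdot 25\right) \left(- 9 \sqrt{2}\right) - 30 = \left(-4 + 5 + 50\right) \left(- 9 \sqrt{2}\right) - 30 = 51 \left(- 9 \sqrt{2}\right) - 30 = - 459 \sqrt{2} - 30 = -30 - 459 \sqrt{2}$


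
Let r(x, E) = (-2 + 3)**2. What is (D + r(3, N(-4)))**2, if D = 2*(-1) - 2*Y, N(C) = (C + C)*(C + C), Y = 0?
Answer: 1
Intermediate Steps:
N(C) = 4*C**2 (N(C) = (2*C)*(2*C) = 4*C**2)
r(x, E) = 1 (r(x, E) = 1**2 = 1)
D = -2 (D = 2*(-1) - 2*0 = -2 + 0 = -2)
(D + r(3, N(-4)))**2 = (-2 + 1)**2 = (-1)**2 = 1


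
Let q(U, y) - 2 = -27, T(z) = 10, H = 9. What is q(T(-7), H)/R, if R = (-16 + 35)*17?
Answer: -25/323 ≈ -0.077399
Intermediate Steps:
q(U, y) = -25 (q(U, y) = 2 - 27 = -25)
R = 323 (R = 19*17 = 323)
q(T(-7), H)/R = -25/323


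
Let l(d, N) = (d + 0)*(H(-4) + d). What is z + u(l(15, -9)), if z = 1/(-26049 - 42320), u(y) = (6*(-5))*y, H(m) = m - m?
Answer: -461490751/68369 ≈ -6750.0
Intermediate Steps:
H(m) = 0
l(d, N) = d² (l(d, N) = (d + 0)*(0 + d) = d*d = d²)
u(y) = -30*y
z = -1/68369 (z = 1/(-68369) = -1/68369 ≈ -1.4627e-5)
z + u(l(15, -9)) = -1/68369 - 30*15² = -1/68369 - 30*225 = -1/68369 - 6750 = -461490751/68369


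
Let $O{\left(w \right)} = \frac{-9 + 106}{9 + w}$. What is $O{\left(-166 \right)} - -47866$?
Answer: $\frac{7514865}{157} \approx 47865.0$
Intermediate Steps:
$O{\left(w \right)} = \frac{97}{9 + w}$
$O{\left(-166 \right)} - -47866 = \frac{97}{9 - 166} - -47866 = \frac{97}{-157} + 47866 = 97 \left(- \frac{1}{157}\right) + 47866 = - \frac{97}{157} + 47866 = \frac{7514865}{157}$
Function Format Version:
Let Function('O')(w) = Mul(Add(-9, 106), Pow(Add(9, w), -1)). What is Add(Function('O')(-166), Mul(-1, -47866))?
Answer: Rational(7514865, 157) ≈ 47865.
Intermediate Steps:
Function('O')(w) = Mul(97, Pow(Add(9, w), -1))
Add(Function('O')(-166), Mul(-1, -47866)) = Add(Mul(97, Pow(Add(9, -166), -1)), Mul(-1, -47866)) = Add(Mul(97, Pow(-157, -1)), 47866) = Add(Mul(97, Rational(-1, 157)), 47866) = Add(Rational(-97, 157), 47866) = Rational(7514865, 157)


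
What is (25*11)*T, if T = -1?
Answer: -275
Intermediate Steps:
(25*11)*T = (25*11)*(-1) = 275*(-1) = -275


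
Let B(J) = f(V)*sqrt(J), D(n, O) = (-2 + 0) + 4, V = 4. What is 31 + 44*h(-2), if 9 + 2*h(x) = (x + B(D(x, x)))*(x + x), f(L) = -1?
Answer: 9 + 88*sqrt(2) ≈ 133.45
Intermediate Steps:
D(n, O) = 2 (D(n, O) = -2 + 4 = 2)
B(J) = -sqrt(J)
h(x) = -9/2 + x*(x - sqrt(2)) (h(x) = -9/2 + ((x - sqrt(2))*(x + x))/2 = -9/2 + ((x - sqrt(2))*(2*x))/2 = -9/2 + (2*x*(x - sqrt(2)))/2 = -9/2 + x*(x - sqrt(2)))
31 + 44*h(-2) = 31 + 44*(-9/2 + (-2)**2 - 1*(-2)*sqrt(2)) = 31 + 44*(-9/2 + 4 + 2*sqrt(2)) = 31 + 44*(-1/2 + 2*sqrt(2)) = 31 + (-22 + 88*sqrt(2)) = 9 + 88*sqrt(2)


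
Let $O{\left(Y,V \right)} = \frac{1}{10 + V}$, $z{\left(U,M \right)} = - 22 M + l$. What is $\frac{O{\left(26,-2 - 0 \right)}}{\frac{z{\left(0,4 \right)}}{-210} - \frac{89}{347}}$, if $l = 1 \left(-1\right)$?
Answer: $\frac{36435}{48772} \approx 0.74705$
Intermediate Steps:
$l = -1$
$z{\left(U,M \right)} = -1 - 22 M$ ($z{\left(U,M \right)} = - 22 M - 1 = -1 - 22 M$)
$\frac{O{\left(26,-2 - 0 \right)}}{\frac{z{\left(0,4 \right)}}{-210} - \frac{89}{347}} = \frac{1}{\left(10 - 2\right) \left(\frac{-1 - 88}{-210} - \frac{89}{347}\right)} = \frac{1}{\left(10 + \left(-2 + 0\right)\right) \left(\left(-1 - 88\right) \left(- \frac{1}{210}\right) - \frac{89}{347}\right)} = \frac{1}{\left(10 - 2\right) \left(\left(-89\right) \left(- \frac{1}{210}\right) - \frac{89}{347}\right)} = \frac{1}{8 \left(\frac{89}{210} - \frac{89}{347}\right)} = \frac{1}{8 \cdot \frac{12193}{72870}} = \frac{1}{8} \cdot \frac{72870}{12193} = \frac{36435}{48772}$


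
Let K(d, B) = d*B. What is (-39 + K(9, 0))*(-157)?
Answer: 6123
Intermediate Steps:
K(d, B) = B*d
(-39 + K(9, 0))*(-157) = (-39 + 0*9)*(-157) = (-39 + 0)*(-157) = -39*(-157) = 6123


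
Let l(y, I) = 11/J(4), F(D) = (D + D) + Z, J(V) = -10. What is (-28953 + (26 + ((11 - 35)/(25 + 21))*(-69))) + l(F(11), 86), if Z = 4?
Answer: -288921/10 ≈ -28892.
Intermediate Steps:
F(D) = 4 + 2*D (F(D) = (D + D) + 4 = 2*D + 4 = 4 + 2*D)
l(y, I) = -11/10 (l(y, I) = 11/(-10) = 11*(-1/10) = -11/10)
(-28953 + (26 + ((11 - 35)/(25 + 21))*(-69))) + l(F(11), 86) = (-28953 + (26 + ((11 - 35)/(25 + 21))*(-69))) - 11/10 = (-28953 + (26 - 24/46*(-69))) - 11/10 = (-28953 + (26 - 24*1/46*(-69))) - 11/10 = (-28953 + (26 - 12/23*(-69))) - 11/10 = (-28953 + (26 + 36)) - 11/10 = (-28953 + 62) - 11/10 = -28891 - 11/10 = -288921/10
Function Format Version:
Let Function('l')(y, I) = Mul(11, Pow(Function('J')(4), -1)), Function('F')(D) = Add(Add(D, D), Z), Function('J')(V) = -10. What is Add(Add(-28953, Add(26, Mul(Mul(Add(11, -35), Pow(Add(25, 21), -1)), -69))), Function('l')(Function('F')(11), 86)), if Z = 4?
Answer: Rational(-288921, 10) ≈ -28892.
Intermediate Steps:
Function('F')(D) = Add(4, Mul(2, D)) (Function('F')(D) = Add(Add(D, D), 4) = Add(Mul(2, D), 4) = Add(4, Mul(2, D)))
Function('l')(y, I) = Rational(-11, 10) (Function('l')(y, I) = Mul(11, Pow(-10, -1)) = Mul(11, Rational(-1, 10)) = Rational(-11, 10))
Add(Add(-28953, Add(26, Mul(Mul(Add(11, -35), Pow(Add(25, 21), -1)), -69))), Function('l')(Function('F')(11), 86)) = Add(Add(-28953, Add(26, Mul(Mul(Add(11, -35), Pow(Add(25, 21), -1)), -69))), Rational(-11, 10)) = Add(Add(-28953, Add(26, Mul(Mul(-24, Pow(46, -1)), -69))), Rational(-11, 10)) = Add(Add(-28953, Add(26, Mul(Mul(-24, Rational(1, 46)), -69))), Rational(-11, 10)) = Add(Add(-28953, Add(26, Mul(Rational(-12, 23), -69))), Rational(-11, 10)) = Add(Add(-28953, Add(26, 36)), Rational(-11, 10)) = Add(Add(-28953, 62), Rational(-11, 10)) = Add(-28891, Rational(-11, 10)) = Rational(-288921, 10)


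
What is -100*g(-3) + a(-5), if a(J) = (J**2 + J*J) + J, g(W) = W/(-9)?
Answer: 35/3 ≈ 11.667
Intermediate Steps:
g(W) = -W/9 (g(W) = W*(-1/9) = -W/9)
a(J) = J + 2*J**2 (a(J) = (J**2 + J**2) + J = 2*J**2 + J = J + 2*J**2)
-100*g(-3) + a(-5) = -(-100)*(-3)/9 - 5*(1 + 2*(-5)) = -100*1/3 - 5*(1 - 10) = -100/3 - 5*(-9) = -100/3 + 45 = 35/3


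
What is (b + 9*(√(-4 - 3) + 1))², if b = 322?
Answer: 108994 + 5958*I*√7 ≈ 1.0899e+5 + 15763.0*I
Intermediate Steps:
(b + 9*(√(-4 - 3) + 1))² = (322 + 9*(√(-4 - 3) + 1))² = (322 + 9*(√(-7) + 1))² = (322 + 9*(I*√7 + 1))² = (322 + 9*(1 + I*√7))² = (322 + (9 + 9*I*√7))² = (331 + 9*I*√7)²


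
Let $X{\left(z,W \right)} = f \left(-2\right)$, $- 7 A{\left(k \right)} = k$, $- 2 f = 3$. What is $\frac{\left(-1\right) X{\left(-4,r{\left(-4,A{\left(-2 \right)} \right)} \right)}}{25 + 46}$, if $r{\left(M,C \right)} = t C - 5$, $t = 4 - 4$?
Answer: $- \frac{3}{71} \approx -0.042253$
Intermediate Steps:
$f = - \frac{3}{2}$ ($f = \left(- \frac{1}{2}\right) 3 = - \frac{3}{2} \approx -1.5$)
$A{\left(k \right)} = - \frac{k}{7}$
$t = 0$ ($t = 4 - 4 = 0$)
$r{\left(M,C \right)} = -5$ ($r{\left(M,C \right)} = 0 C - 5 = 0 - 5 = -5$)
$X{\left(z,W \right)} = 3$ ($X{\left(z,W \right)} = \left(- \frac{3}{2}\right) \left(-2\right) = 3$)
$\frac{\left(-1\right) X{\left(-4,r{\left(-4,A{\left(-2 \right)} \right)} \right)}}{25 + 46} = \frac{\left(-1\right) 3}{25 + 46} = - \frac{3}{71}$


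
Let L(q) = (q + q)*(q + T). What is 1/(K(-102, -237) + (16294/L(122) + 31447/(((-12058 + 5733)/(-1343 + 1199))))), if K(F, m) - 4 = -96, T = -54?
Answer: 52472200/32791428303 ≈ 0.0016002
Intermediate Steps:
K(F, m) = -92 (K(F, m) = 4 - 96 = -92)
L(q) = 2*q*(-54 + q) (L(q) = (q + q)*(q - 54) = (2*q)*(-54 + q) = 2*q*(-54 + q))
1/(K(-102, -237) + (16294/L(122) + 31447/(((-12058 + 5733)/(-1343 + 1199))))) = 1/(-92 + (16294/((2*122*(-54 + 122))) + 31447/(((-12058 + 5733)/(-1343 + 1199))))) = 1/(-92 + (16294/((2*122*68)) + 31447/((-6325/(-144))))) = 1/(-92 + (16294/16592 + 31447/((-6325*(-1/144))))) = 1/(-92 + (16294*(1/16592) + 31447/(6325/144))) = 1/(-92 + (8147/8296 + 31447*(144/6325))) = 1/(-92 + (8147/8296 + 4528368/6325)) = 1/(-92 + 37618870703/52472200) = 1/(32791428303/52472200) = 52472200/32791428303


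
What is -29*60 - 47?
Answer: -1787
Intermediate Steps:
-29*60 - 47 = -1740 - 47 = -1787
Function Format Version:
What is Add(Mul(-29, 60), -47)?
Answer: -1787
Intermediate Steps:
Add(Mul(-29, 60), -47) = Add(-1740, -47) = -1787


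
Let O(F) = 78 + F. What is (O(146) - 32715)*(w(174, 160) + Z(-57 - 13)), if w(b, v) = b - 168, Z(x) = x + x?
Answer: 4353794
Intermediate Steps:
Z(x) = 2*x
w(b, v) = -168 + b
(O(146) - 32715)*(w(174, 160) + Z(-57 - 13)) = ((78 + 146) - 32715)*((-168 + 174) + 2*(-57 - 13)) = (224 - 32715)*(6 + 2*(-70)) = -32491*(6 - 140) = -32491*(-134) = 4353794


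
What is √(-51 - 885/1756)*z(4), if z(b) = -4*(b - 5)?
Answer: 6*I*√4411511/439 ≈ 28.707*I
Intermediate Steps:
z(b) = 20 - 4*b (z(b) = -4*(-5 + b) = 20 - 4*b)
√(-51 - 885/1756)*z(4) = √(-51 - 885/1756)*(20 - 4*4) = √(-51 - 885*1/1756)*(20 - 16) = √(-51 - 885/1756)*4 = √(-90441/1756)*4 = (3*I*√4411511/878)*4 = 6*I*√4411511/439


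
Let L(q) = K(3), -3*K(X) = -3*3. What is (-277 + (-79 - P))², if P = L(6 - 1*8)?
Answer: 128881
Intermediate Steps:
K(X) = 3 (K(X) = -(-1)*3 = -⅓*(-9) = 3)
L(q) = 3
P = 3
(-277 + (-79 - P))² = (-277 + (-79 - 1*3))² = (-277 + (-79 - 3))² = (-277 - 82)² = (-359)² = 128881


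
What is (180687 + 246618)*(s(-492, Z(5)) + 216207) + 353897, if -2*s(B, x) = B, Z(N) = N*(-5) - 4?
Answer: 92491803062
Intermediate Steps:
Z(N) = -4 - 5*N (Z(N) = -5*N - 4 = -4 - 5*N)
s(B, x) = -B/2
(180687 + 246618)*(s(-492, Z(5)) + 216207) + 353897 = (180687 + 246618)*(-½*(-492) + 216207) + 353897 = 427305*(246 + 216207) + 353897 = 427305*216453 + 353897 = 92491449165 + 353897 = 92491803062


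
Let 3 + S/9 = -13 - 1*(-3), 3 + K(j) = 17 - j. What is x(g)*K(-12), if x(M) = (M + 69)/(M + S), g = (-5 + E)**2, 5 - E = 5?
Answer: -611/23 ≈ -26.565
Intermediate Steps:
E = 0 (E = 5 - 1*5 = 5 - 5 = 0)
K(j) = 14 - j (K(j) = -3 + (17 - j) = 14 - j)
g = 25 (g = (-5 + 0)**2 = (-5)**2 = 25)
S = -117 (S = -27 + 9*(-13 - 1*(-3)) = -27 + 9*(-13 + 3) = -27 + 9*(-10) = -27 - 90 = -117)
x(M) = (69 + M)/(-117 + M) (x(M) = (M + 69)/(M - 117) = (69 + M)/(-117 + M))
x(g)*K(-12) = ((69 + 25)/(-117 + 25))*(14 - 1*(-12)) = (94/(-92))*(14 + 12) = -1/92*94*26 = -47/46*26 = -611/23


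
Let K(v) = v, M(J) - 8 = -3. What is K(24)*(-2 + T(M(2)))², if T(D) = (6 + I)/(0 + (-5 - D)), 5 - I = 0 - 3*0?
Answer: 5766/25 ≈ 230.64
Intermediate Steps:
I = 5 (I = 5 - (0 - 3*0) = 5 - (0 + 0) = 5 - 1*0 = 5 + 0 = 5)
M(J) = 5 (M(J) = 8 - 3 = 5)
T(D) = 11/(-5 - D) (T(D) = (6 + 5)/(0 + (-5 - D)) = 11/(-5 - D))
K(24)*(-2 + T(M(2)))² = 24*(-2 - 11/(5 + 5))² = 24*(-2 - 11/10)² = 24*(-31/10)² = 24*(961/100) = 5766/25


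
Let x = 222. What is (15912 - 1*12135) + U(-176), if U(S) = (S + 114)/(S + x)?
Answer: 86840/23 ≈ 3775.7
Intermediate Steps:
U(S) = (114 + S)/(222 + S) (U(S) = (S + 114)/(S + 222) = (114 + S)/(222 + S))
(15912 - 1*12135) + U(-176) = (15912 - 1*12135) + (114 - 176)/(222 - 176) = (15912 - 12135) - 62/46 = 3777 + (1/46)*(-62) = 3777 - 31/23 = 86840/23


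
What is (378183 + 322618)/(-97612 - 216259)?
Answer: -700801/313871 ≈ -2.2328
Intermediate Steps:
(378183 + 322618)/(-97612 - 216259) = 700801/(-313871) = 700801*(-1/313871) = -700801/313871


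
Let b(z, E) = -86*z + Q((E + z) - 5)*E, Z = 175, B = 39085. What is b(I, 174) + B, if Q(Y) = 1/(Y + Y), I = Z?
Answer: 8268127/344 ≈ 24035.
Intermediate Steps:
I = 175
Q(Y) = 1/(2*Y)
b(z, E) = -86*z + E/(2*(-5 + E + z)) (b(z, E) = -86*z + (1/(2*((E + z) - 5)))*E = -86*z + (1/(2*(-5 + E + z)))*E = -86*z + E/(2*(-5 + E + z)))
b(I, 174) + B = ((½)*174 - 86*175*(-5 + 174 + 175))/(-5 + 174 + 175) + 39085 = (87 - 86*175*344)/344 + 39085 = (87 - 5177200)/344 + 39085 = (1/344)*(-5177113) + 39085 = -5177113/344 + 39085 = 8268127/344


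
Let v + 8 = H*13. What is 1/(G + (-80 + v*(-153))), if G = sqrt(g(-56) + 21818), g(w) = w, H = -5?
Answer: 853/9457243 - 3*sqrt(2418)/122944159 ≈ 8.8996e-5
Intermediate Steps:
v = -73 (v = -8 - 5*13 = -8 - 65 = -73)
G = 3*sqrt(2418) (G = sqrt(-56 + 21818) = sqrt(21762) = 3*sqrt(2418) ≈ 147.52)
1/(G + (-80 + v*(-153))) = 1/(3*sqrt(2418) + (-80 - 73*(-153))) = 1/(3*sqrt(2418) + (-80 + 11169)) = 1/(3*sqrt(2418) + 11089) = 1/(11089 + 3*sqrt(2418))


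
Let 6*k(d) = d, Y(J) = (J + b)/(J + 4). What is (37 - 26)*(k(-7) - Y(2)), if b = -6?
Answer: -11/2 ≈ -5.5000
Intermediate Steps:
Y(J) = (-6 + J)/(4 + J) (Y(J) = (J - 6)/(J + 4) = (-6 + J)/(4 + J))
k(d) = d/6
(37 - 26)*(k(-7) - Y(2)) = (37 - 26)*((1/6)*(-7) - (-6 + 2)/(4 + 2)) = 11*(-7/6 - (-4)/6) = 11*(-7/6 - 1*(-2/3)) = 11*(-7/6 + 2/3) = 11*(-1/2) = -11/2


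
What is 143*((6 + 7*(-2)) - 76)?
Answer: -12012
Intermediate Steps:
143*((6 + 7*(-2)) - 76) = 143*((6 - 14) - 76) = 143*(-8 - 76) = 143*(-84) = -12012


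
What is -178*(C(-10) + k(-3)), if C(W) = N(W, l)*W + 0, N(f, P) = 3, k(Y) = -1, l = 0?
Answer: 5518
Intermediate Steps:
C(W) = 3*W (C(W) = 3*W + 0 = 3*W)
-178*(C(-10) + k(-3)) = -178*(3*(-10) - 1) = -178*(-30 - 1) = -178*(-31) = 5518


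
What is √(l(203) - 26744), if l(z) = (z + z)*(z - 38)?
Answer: √40246 ≈ 200.61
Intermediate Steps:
l(z) = 2*z*(-38 + z) (l(z) = (2*z)*(-38 + z) = 2*z*(-38 + z))
√(l(203) - 26744) = √(2*203*(-38 + 203) - 26744) = √(2*203*165 - 26744) = √(66990 - 26744) = √40246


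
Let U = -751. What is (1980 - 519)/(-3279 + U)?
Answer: -1461/4030 ≈ -0.36253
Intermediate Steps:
(1980 - 519)/(-3279 + U) = (1980 - 519)/(-3279 - 751) = 1461/(-4030) = 1461*(-1/4030) = -1461/4030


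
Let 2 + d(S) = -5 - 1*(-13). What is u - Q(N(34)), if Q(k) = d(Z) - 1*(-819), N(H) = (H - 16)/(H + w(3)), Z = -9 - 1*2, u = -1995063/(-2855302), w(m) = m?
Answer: -2353629087/2855302 ≈ -824.30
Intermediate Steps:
u = 1995063/2855302 (u = -1995063*(-1/2855302) = 1995063/2855302 ≈ 0.69872)
Z = -11 (Z = -9 - 2 = -11)
d(S) = 6 (d(S) = -2 + (-5 - 1*(-13)) = -2 + (-5 + 13) = -2 + 8 = 6)
N(H) = (-16 + H)/(3 + H) (N(H) = (H - 16)/(H + 3) = (-16 + H)/(3 + H))
Q(k) = 825 (Q(k) = 6 - 1*(-819) = 6 + 819 = 825)
u - Q(N(34)) = 1995063/2855302 - 1*825 = 1995063/2855302 - 825 = -2353629087/2855302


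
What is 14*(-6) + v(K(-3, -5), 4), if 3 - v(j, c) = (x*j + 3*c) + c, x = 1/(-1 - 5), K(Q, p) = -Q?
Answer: -193/2 ≈ -96.500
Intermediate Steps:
x = -1/6 (x = 1/(-6) = -1/6 ≈ -0.16667)
v(j, c) = 3 - 4*c + j/6 (v(j, c) = 3 - ((-j/6 + 3*c) + c) = 3 - ((3*c - j/6) + c) = 3 - (4*c - j/6) = 3 + (-4*c + j/6) = 3 - 4*c + j/6)
14*(-6) + v(K(-3, -5), 4) = 14*(-6) + (3 - 4*4 + (-1*(-3))/6) = -84 + (3 - 16 + (1/6)*3) = -84 + (3 - 16 + 1/2) = -84 - 25/2 = -193/2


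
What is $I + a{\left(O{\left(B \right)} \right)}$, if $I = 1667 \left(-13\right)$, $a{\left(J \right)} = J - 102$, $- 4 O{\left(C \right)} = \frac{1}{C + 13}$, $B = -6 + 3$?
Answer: $- \frac{870921}{40} \approx -21773.0$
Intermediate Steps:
$B = -3$
$O{\left(C \right)} = - \frac{1}{4 \left(13 + C\right)}$ ($O{\left(C \right)} = - \frac{1}{4 \left(C + 13\right)} = - \frac{1}{4 \left(13 + C\right)}$)
$a{\left(J \right)} = -102 + J$
$I = -21671$
$I + a{\left(O{\left(B \right)} \right)} = -21671 - \left(102 + \frac{1}{52 + 4 \left(-3\right)}\right) = -21671 - \left(102 + \frac{1}{52 - 12}\right) = -21671 - \frac{4081}{40} = - \frac{870921}{40}$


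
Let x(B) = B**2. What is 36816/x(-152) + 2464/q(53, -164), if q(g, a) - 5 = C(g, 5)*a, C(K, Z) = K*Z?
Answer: 96431939/62749020 ≈ 1.5368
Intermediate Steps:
q(g, a) = 5 + 5*a*g (q(g, a) = 5 + (g*5)*a = 5 + (5*g)*a = 5 + 5*a*g)
36816/x(-152) + 2464/q(53, -164) = 36816/((-152)**2) + 2464/(5 + 5*(-164)*53) = 36816/23104 + 2464/(5 - 43460) = 36816*(1/23104) + 2464/(-43455) = 2301/1444 + 2464*(-1/43455) = 2301/1444 - 2464/43455 = 96431939/62749020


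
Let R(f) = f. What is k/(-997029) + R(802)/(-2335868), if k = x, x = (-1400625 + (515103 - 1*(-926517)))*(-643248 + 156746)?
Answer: 2588161098960559/129384896454 ≈ 20004.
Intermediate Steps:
x = -19944149490 (x = (-1400625 + (515103 + 926517))*(-486502) = (-1400625 + 1441620)*(-486502) = 40995*(-486502) = -19944149490)
k = -19944149490
k/(-997029) + R(802)/(-2335868) = -19944149490/(-997029) + 802/(-2335868) = -19944149490*(-1/997029) + 802*(-1/2335868) = 2216016610/110781 - 401/1167934 = 2588161098960559/129384896454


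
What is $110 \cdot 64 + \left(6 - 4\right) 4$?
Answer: $7048$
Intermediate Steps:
$110 \cdot 64 + \left(6 - 4\right) 4 = 7040 + 2 \cdot 4 = 7040 + 8 = 7048$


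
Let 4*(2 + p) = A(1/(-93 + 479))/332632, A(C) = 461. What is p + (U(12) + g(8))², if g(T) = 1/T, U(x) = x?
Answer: 385895621/2661056 ≈ 145.02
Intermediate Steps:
p = -2660595/1330528 (p = -2 + (461/332632)/4 = -2 + (461*(1/332632))/4 = -2 + (¼)*(461/332632) = -2 + 461/1330528 = -2660595/1330528 ≈ -1.9997)
p + (U(12) + g(8))² = -2660595/1330528 + (12 + 1/8)² = -2660595/1330528 + (12 + ⅛)² = -2660595/1330528 + (97/8)² = -2660595/1330528 + 9409/64 = 385895621/2661056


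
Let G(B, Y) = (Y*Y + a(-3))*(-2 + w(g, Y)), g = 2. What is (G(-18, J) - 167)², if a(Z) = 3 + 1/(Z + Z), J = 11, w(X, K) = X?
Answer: 27889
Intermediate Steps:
a(Z) = 3 + 1/(2*Z)
G(B, Y) = 0 (G(B, Y) = (Y*Y + (3 + (½)/(-3)))*(-2 + 2) = (Y² + (3 + (½)*(-⅓)))*0 = (Y² + (3 - ⅙))*0 = (Y² + 17/6)*0 = (17/6 + Y²)*0 = 0)
(G(-18, J) - 167)² = (0 - 167)² = (-167)² = 27889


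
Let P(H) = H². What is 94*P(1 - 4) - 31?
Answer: 815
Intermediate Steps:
94*P(1 - 4) - 31 = 94*(1 - 4)² - 31 = 94*(-3)² - 31 = 94*9 - 31 = 846 - 31 = 815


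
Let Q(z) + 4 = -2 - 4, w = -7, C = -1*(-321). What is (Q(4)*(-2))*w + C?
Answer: 181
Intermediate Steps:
C = 321
Q(z) = -10 (Q(z) = -4 + (-2 - 4) = -4 - 6 = -10)
(Q(4)*(-2))*w + C = -10*(-2)*(-7) + 321 = 20*(-7) + 321 = -140 + 321 = 181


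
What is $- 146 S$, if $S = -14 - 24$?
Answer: $5548$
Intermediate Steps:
$S = -38$
$- 146 S = \left(-146\right) \left(-38\right) = 5548$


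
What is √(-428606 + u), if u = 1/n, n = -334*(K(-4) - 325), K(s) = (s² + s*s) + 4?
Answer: I*√13818122000170/5678 ≈ 654.68*I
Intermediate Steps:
K(s) = 4 + 2*s² (K(s) = (s² + s²) + 4 = 2*s² + 4 = 4 + 2*s²)
n = 96526 (n = -334*((4 + 2*(-4)²) - 325) = -334*((4 + 2*16) - 325) = -334*((4 + 32) - 325) = -334*(36 - 325) = -334*(-289) = 96526)
u = 1/96526 ≈ 1.0360e-5
√(-428606 + u) = √(-428606 + 1/96526) = √(-41371622755/96526) = I*√13818122000170/5678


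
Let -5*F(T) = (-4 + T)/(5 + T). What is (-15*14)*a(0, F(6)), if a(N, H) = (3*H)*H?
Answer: -504/605 ≈ -0.83306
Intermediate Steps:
F(T) = -(-4 + T)/(5*(5 + T))
a(N, H) = 3*H²
(-15*14)*a(0, F(6)) = (-15*14)*(3*((4 - 1*6)/(5*(5 + 6)))²) = -630*((⅕)*(4 - 6)/11)² = -630*((⅕)*(1/11)*(-2))² = -630*(-2/55)² = -630*4/3025 = -210*12/3025 = -504/605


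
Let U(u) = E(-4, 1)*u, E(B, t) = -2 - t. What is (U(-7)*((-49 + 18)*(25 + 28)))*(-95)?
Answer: 3277785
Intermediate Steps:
U(u) = -3*u (U(u) = (-2 - 1*1)*u = (-2 - 1)*u = -3*u)
(U(-7)*((-49 + 18)*(25 + 28)))*(-95) = ((-3*(-7))*((-49 + 18)*(25 + 28)))*(-95) = (21*(-31*53))*(-95) = (21*(-1643))*(-95) = -34503*(-95) = 3277785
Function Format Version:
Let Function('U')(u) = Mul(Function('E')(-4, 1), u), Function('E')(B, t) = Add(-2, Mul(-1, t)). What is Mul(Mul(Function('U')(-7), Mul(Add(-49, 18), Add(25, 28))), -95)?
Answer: 3277785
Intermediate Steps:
Function('U')(u) = Mul(-3, u) (Function('U')(u) = Mul(Add(-2, Mul(-1, 1)), u) = Mul(Add(-2, -1), u) = Mul(-3, u))
Mul(Mul(Function('U')(-7), Mul(Add(-49, 18), Add(25, 28))), -95) = Mul(Mul(Mul(-3, -7), Mul(Add(-49, 18), Add(25, 28))), -95) = Mul(Mul(21, Mul(-31, 53)), -95) = Mul(Mul(21, -1643), -95) = Mul(-34503, -95) = 3277785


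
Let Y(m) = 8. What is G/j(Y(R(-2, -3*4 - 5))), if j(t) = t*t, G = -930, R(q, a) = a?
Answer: -465/32 ≈ -14.531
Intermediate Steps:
j(t) = t**2
G/j(Y(R(-2, -3*4 - 5))) = -930/(8**2) = -930/64 = -930*1/64 = -465/32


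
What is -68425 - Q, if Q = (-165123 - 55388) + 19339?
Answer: 132747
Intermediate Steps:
Q = -201172 (Q = -220511 + 19339 = -201172)
-68425 - Q = -68425 - 1*(-201172) = -68425 + 201172 = 132747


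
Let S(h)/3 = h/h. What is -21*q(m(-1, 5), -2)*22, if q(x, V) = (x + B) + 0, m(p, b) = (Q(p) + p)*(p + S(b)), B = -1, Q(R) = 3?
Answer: -1386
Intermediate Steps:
S(h) = 3 (S(h) = 3*(h/h) = 3*1 = 3)
m(p, b) = (3 + p)**2 (m(p, b) = (3 + p)*(p + 3) = (3 + p)*(3 + p) = (3 + p)**2)
q(x, V) = -1 + x (q(x, V) = (x - 1) + 0 = (-1 + x) + 0 = -1 + x)
-21*q(m(-1, 5), -2)*22 = -21*(-1 + (9 + (-1)**2 + 6*(-1)))*22 = -21*(-1 + (9 + 1 - 6))*22 = -21*(-1 + 4)*22 = -21*3*22 = -63*22 = -1386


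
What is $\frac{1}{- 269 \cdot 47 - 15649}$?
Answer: $- \frac{1}{28292} \approx -3.5346 \cdot 10^{-5}$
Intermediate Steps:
$\frac{1}{- 269 \cdot 47 - 15649} = \frac{1}{\left(-1\right) 12643 - 15649} = \frac{1}{-12643 - 15649} = \frac{1}{-28292} = - \frac{1}{28292}$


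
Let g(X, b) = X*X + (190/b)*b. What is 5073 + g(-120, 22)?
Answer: 19663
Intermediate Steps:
g(X, b) = 190 + X² (g(X, b) = X² + 190 = 190 + X²)
5073 + g(-120, 22) = 5073 + (190 + (-120)²) = 5073 + (190 + 14400) = 5073 + 14590 = 19663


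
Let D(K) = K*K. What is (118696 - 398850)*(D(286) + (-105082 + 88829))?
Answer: -18362133622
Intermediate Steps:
D(K) = K²
(118696 - 398850)*(D(286) + (-105082 + 88829)) = (118696 - 398850)*(286² + (-105082 + 88829)) = -280154*(81796 - 16253) = -280154*65543 = -18362133622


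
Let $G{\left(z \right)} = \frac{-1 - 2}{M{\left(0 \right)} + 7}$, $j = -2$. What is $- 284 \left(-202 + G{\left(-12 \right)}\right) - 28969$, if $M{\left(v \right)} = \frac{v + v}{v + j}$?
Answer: $\frac{199645}{7} \approx 28521.0$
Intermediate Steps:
$M{\left(v \right)} = \frac{2 v}{-2 + v}$ ($M{\left(v \right)} = \frac{v + v}{v - 2} = \frac{2 v}{-2 + v}$)
$G{\left(z \right)} = - \frac{3}{7}$ ($G{\left(z \right)} = \frac{-1 - 2}{2 \cdot 0 \frac{1}{-2 + 0} + 7} = - \frac{3}{2 \cdot 0 \frac{1}{-2} + 7} = - \frac{3}{2 \cdot 0 \left(- \frac{1}{2}\right) + 7} = - \frac{3}{0 + 7} = - \frac{3}{7}$)
$- 284 \left(-202 + G{\left(-12 \right)}\right) - 28969 = - 284 \left(-202 - \frac{3}{7}\right) - 28969 = \left(-284\right) \left(- \frac{1417}{7}\right) - 28969 = \frac{402428}{7} - 28969 = \frac{199645}{7}$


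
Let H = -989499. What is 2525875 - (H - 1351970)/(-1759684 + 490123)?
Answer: 3206750049406/1269561 ≈ 2.5259e+6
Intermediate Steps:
2525875 - (H - 1351970)/(-1759684 + 490123) = 2525875 - (-989499 - 1351970)/(-1759684 + 490123) = 2525875 - (-2341469)/(-1269561) = 2525875 - (-2341469)*(-1)/1269561 = 2525875 - 1*2341469/1269561 = 2525875 - 2341469/1269561 = 3206750049406/1269561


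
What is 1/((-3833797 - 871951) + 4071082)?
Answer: -1/634666 ≈ -1.5756e-6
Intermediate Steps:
1/((-3833797 - 871951) + 4071082) = 1/(-4705748 + 4071082) = 1/(-634666) = -1/634666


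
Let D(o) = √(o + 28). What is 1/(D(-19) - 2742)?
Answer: -1/2739 ≈ -0.00036510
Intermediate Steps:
D(o) = √(28 + o)
1/(D(-19) - 2742) = 1/(√(28 - 19) - 2742) = 1/(√9 - 2742) = 1/(3 - 2742) = 1/(-2739) = -1/2739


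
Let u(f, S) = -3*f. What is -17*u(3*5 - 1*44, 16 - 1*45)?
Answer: -1479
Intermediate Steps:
-17*u(3*5 - 1*44, 16 - 1*45) = -(-51)*(3*5 - 1*44) = -(-51)*(15 - 44) = -(-51)*(-29) = -17*87 = -1479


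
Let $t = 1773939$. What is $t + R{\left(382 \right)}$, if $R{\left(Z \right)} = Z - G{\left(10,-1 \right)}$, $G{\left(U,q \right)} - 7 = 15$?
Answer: $1774299$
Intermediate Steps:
$G{\left(U,q \right)} = 22$ ($G{\left(U,q \right)} = 7 + 15 = 22$)
$R{\left(Z \right)} = -22 + Z$ ($R{\left(Z \right)} = Z - 22 = -22 + Z$)
$t + R{\left(382 \right)} = 1773939 + \left(-22 + 382\right) = 1773939 + 360 = 1774299$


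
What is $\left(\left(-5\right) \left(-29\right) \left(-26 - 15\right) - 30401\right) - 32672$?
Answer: $-69018$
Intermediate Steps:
$\left(\left(-5\right) \left(-29\right) \left(-26 - 15\right) - 30401\right) - 32672 = \left(145 \left(-41\right) - 30401\right) - 32672 = \left(-5945 - 30401\right) - 32672 = -36346 - 32672 = -69018$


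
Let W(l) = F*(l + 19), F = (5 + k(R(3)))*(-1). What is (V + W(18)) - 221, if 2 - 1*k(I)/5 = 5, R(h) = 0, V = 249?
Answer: 398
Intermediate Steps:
k(I) = -15 (k(I) = 10 - 5*5 = 10 - 25 = -15)
F = 10 (F = (5 - 15)*(-1) = -10*(-1) = 10)
W(l) = 190 + 10*l (W(l) = 10*(l + 19) = 10*(19 + l) = 190 + 10*l)
(V + W(18)) - 221 = (249 + (190 + 10*18)) - 221 = (249 + (190 + 180)) - 221 = (249 + 370) - 221 = 619 - 221 = 398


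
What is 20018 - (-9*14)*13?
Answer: 21656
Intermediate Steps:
20018 - (-9*14)*13 = 20018 - (-126)*13 = 20018 - 1*(-1638) = 20018 + 1638 = 21656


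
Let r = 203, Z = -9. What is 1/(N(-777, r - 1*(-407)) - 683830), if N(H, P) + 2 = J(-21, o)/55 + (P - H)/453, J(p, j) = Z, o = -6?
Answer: -24915/17037602072 ≈ -1.4624e-6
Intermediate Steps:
J(p, j) = -9
N(H, P) = -119/55 - H/453 + P/453 (N(H, P) = -2 + (-9/55 + (P - H)/453) = -2 + (-9*1/55 + (P - H)*(1/453)) = -2 + (-9/55 + (-H/453 + P/453)) = -2 + (-9/55 - H/453 + P/453) = -119/55 - H/453 + P/453)
1/(N(-777, r - 1*(-407)) - 683830) = 1/((-119/55 - 1/453*(-777) + (203 - 1*(-407))/453) - 683830) = 1/((-119/55 + 259/151 + (203 + 407)/453) - 683830) = 1/((-119/55 + 259/151 + (1/453)*610) - 683830) = 1/((-119/55 + 259/151 + 610/453) - 683830) = 1/(22378/24915 - 683830) = 1/(-17037602072/24915) = -24915/17037602072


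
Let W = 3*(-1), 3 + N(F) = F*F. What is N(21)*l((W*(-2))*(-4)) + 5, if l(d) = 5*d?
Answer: -52555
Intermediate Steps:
N(F) = -3 + F**2 (N(F) = -3 + F*F = -3 + F**2)
W = -3
N(21)*l((W*(-2))*(-4)) + 5 = (-3 + 21**2)*(5*(-3*(-2)*(-4))) + 5 = (-3 + 441)*(5*(6*(-4))) + 5 = 438*(5*(-24)) + 5 = 438*(-120) + 5 = -52560 + 5 = -52555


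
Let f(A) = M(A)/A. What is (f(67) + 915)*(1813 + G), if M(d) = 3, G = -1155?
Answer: 40340664/67 ≈ 6.0210e+5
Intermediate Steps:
f(A) = 3/A
(f(67) + 915)*(1813 + G) = (3/67 + 915)*(1813 - 1155) = (3*(1/67) + 915)*658 = (3/67 + 915)*658 = (61308/67)*658 = 40340664/67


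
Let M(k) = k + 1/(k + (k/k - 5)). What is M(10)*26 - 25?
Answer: 718/3 ≈ 239.33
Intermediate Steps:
M(k) = k + 1/(-4 + k) (M(k) = k + 1/(k + (1 - 5)) = k + 1/(k - 4) = k + 1/(-4 + k))
M(10)*26 - 25 = ((1 + 10**2 - 4*10)/(-4 + 10))*26 - 25 = ((1 + 100 - 40)/6)*26 - 25 = ((1/6)*61)*26 - 25 = (61/6)*26 - 25 = 793/3 - 25 = 718/3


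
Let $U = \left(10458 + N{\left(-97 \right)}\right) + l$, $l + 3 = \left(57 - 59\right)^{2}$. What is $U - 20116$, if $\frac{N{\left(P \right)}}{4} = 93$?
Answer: $-9285$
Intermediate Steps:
$l = 1$ ($l = -3 + \left(57 - 59\right)^{2} = -3 + \left(-2\right)^{2} = -3 + 4 = 1$)
$N{\left(P \right)} = 372$ ($N{\left(P \right)} = 4 \cdot 93 = 372$)
$U = 10831$ ($U = \left(10458 + 372\right) + 1 = 10830 + 1 = 10831$)
$U - 20116 = 10831 - 20116 = -9285$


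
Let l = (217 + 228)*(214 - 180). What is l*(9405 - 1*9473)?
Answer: -1028840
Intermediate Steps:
l = 15130 (l = 445*34 = 15130)
l*(9405 - 1*9473) = 15130*(9405 - 1*9473) = 15130*(9405 - 9473) = 15130*(-68) = -1028840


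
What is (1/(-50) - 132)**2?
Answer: 43573201/2500 ≈ 17429.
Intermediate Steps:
(1/(-50) - 132)**2 = (-1/50 - 132)**2 = (-6601/50)**2 = 43573201/2500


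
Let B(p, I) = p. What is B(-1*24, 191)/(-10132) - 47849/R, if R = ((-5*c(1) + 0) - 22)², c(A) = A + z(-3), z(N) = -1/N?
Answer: -1090769277/18734068 ≈ -58.224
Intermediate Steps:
c(A) = ⅓ + A (c(A) = A - 1/(-3) = A - 1*(-⅓) = A + ⅓ = ⅓ + A)
R = 7396/9 (R = ((-5*(⅓ + 1) + 0) - 22)² = ((-5*4/3 + 0) - 22)² = ((-20/3 + 0) - 22)² = (-20/3 - 22)² = (-86/3)² = 7396/9 ≈ 821.78)
B(-1*24, 191)/(-10132) - 47849/R = -1*24/(-10132) - 47849/7396/9 = -24*(-1/10132) - 47849*9/7396 = 6/2533 - 430641/7396 = -1090769277/18734068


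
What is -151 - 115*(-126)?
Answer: 14339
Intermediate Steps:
-151 - 115*(-126) = -151 + 14490 = 14339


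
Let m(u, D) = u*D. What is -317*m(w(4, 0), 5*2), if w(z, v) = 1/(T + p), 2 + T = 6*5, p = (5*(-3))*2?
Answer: 1585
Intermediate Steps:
p = -30 (p = -15*2 = -30)
T = 28 (T = -2 + 6*5 = -2 + 30 = 28)
w(z, v) = -½ (w(z, v) = 1/(28 - 30) = 1/(-2) = -½)
m(u, D) = D*u
-317*m(w(4, 0), 5*2) = -317*5*2*(-1)/2 = -3170*(-1)/2 = -317*(-5) = 1585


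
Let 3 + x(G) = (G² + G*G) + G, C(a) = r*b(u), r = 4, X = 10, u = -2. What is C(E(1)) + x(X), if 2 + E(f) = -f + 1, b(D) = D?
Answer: 199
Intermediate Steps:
E(f) = -1 - f (E(f) = -2 + (-f + 1) = -2 + (1 - f) = -1 - f)
C(a) = -8 (C(a) = 4*(-2) = -8)
x(G) = -3 + G + 2*G² (x(G) = -3 + ((G² + G*G) + G) = -3 + ((G² + G²) + G) = -3 + (2*G² + G) = -3 + (G + 2*G²) = -3 + G + 2*G²)
C(E(1)) + x(X) = -8 + (-3 + 10 + 2*10²) = -8 + (-3 + 10 + 2*100) = -8 + (-3 + 10 + 200) = -8 + 207 = 199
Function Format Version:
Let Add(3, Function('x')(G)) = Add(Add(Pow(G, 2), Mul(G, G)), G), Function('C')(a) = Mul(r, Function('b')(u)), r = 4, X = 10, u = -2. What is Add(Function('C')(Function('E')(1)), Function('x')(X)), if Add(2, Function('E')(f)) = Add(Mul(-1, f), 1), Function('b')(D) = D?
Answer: 199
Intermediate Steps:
Function('E')(f) = Add(-1, Mul(-1, f)) (Function('E')(f) = Add(-2, Add(Mul(-1, f), 1)) = Add(-2, Add(1, Mul(-1, f))) = Add(-1, Mul(-1, f)))
Function('C')(a) = -8 (Function('C')(a) = Mul(4, -2) = -8)
Function('x')(G) = Add(-3, G, Mul(2, Pow(G, 2))) (Function('x')(G) = Add(-3, Add(Add(Pow(G, 2), Mul(G, G)), G)) = Add(-3, Add(Add(Pow(G, 2), Pow(G, 2)), G)) = Add(-3, Add(Mul(2, Pow(G, 2)), G)) = Add(-3, Add(G, Mul(2, Pow(G, 2)))) = Add(-3, G, Mul(2, Pow(G, 2))))
Add(Function('C')(Function('E')(1)), Function('x')(X)) = Add(-8, Add(-3, 10, Mul(2, Pow(10, 2)))) = Add(-8, Add(-3, 10, Mul(2, 100))) = Add(-8, Add(-3, 10, 200)) = Add(-8, 207) = 199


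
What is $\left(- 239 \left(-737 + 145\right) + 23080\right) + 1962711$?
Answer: $2127279$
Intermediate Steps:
$\left(- 239 \left(-737 + 145\right) + 23080\right) + 1962711 = \left(\left(-239\right) \left(-592\right) + 23080\right) + 1962711 = \left(141488 + 23080\right) + 1962711 = 164568 + 1962711 = 2127279$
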